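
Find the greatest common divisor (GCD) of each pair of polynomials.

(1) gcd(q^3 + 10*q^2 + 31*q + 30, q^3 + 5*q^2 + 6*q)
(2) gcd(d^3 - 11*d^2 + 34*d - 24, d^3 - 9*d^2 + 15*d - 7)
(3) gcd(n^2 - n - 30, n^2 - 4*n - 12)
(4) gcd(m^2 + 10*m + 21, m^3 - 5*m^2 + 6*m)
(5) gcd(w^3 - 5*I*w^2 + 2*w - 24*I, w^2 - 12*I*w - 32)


(1) = gcd((q + 2)*(q + 3)*(q + 5), q*(q + 2)*(q + 3)) = q^2 + 5*q + 6
(2) = d - 1
(3) = gcd((n - 6)*(n + 5), (n - 6)*(n + 2)) = n - 6
(4) = 1
(5) = gcd((w - 4*I)*(w - 3*I)*(w + 2*I), (w - 8*I)*(w - 4*I)) = w - 4*I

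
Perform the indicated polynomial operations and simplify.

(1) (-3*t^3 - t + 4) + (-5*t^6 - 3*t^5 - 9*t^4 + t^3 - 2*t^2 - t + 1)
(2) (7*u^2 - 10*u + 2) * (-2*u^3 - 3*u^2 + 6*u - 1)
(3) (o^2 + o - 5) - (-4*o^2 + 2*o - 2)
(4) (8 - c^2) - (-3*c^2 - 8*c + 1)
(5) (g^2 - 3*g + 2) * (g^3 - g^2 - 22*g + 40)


(1) = -5*t^6 - 3*t^5 - 9*t^4 - 2*t^3 - 2*t^2 - 2*t + 5
(2) = -14*u^5 - u^4 + 68*u^3 - 73*u^2 + 22*u - 2
(3) = 5*o^2 - o - 3
(4) = 2*c^2 + 8*c + 7
(5) = g^5 - 4*g^4 - 17*g^3 + 104*g^2 - 164*g + 80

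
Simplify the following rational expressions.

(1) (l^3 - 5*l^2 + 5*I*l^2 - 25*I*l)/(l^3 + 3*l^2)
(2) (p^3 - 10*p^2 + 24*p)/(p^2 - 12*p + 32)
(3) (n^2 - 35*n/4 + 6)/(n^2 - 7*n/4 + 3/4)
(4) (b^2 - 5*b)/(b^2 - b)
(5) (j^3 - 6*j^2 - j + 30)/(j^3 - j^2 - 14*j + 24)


(1) = (l^2 + l*(-5 + 5*I) - 25*I)/(l^2 + 3*l)
(2) = (p^2 - 6*p)/(p - 8)
(3) = (n - 8)/(n - 1)
(4) = (b - 5)/(b - 1)
(5) = (j^2 - 3*j - 10)/(j^2 + 2*j - 8)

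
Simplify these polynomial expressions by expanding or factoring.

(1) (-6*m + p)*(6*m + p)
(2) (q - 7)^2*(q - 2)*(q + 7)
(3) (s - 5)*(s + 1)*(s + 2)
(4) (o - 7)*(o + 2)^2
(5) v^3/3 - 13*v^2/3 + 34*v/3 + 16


(1) = -36*m^2 + p^2
(2) = q^4 - 9*q^3 - 35*q^2 + 441*q - 686
(3) = s^3 - 2*s^2 - 13*s - 10
(4) = o^3 - 3*o^2 - 24*o - 28
(5) = (v/3 + 1/3)*(v - 8)*(v - 6)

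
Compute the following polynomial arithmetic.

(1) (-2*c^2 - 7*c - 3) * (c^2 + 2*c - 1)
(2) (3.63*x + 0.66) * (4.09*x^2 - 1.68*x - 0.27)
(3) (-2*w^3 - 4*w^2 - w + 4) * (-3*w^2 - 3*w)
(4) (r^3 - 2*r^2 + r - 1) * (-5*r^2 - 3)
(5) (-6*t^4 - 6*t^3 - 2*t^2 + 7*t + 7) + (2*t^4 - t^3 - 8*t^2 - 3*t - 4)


(1) = -2*c^4 - 11*c^3 - 15*c^2 + c + 3
(2) = 14.8467*x^3 - 3.399*x^2 - 2.0889*x - 0.1782
(3) = 6*w^5 + 18*w^4 + 15*w^3 - 9*w^2 - 12*w
(4) = -5*r^5 + 10*r^4 - 8*r^3 + 11*r^2 - 3*r + 3
(5) = -4*t^4 - 7*t^3 - 10*t^2 + 4*t + 3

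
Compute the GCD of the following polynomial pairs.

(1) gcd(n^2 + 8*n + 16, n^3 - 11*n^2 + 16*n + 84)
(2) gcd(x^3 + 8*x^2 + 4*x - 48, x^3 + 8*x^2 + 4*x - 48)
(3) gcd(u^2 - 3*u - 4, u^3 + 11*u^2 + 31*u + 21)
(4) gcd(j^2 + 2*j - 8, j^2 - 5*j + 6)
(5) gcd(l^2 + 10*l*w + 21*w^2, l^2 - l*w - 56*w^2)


(1) = 1
(2) = gcd((x - 2)*(x + 4)*(x + 6), (x - 2)*(x + 4)*(x + 6)) = x^3 + 8*x^2 + 4*x - 48
(3) = u + 1
(4) = gcd((j - 2)*(j + 4), (j - 3)*(j - 2)) = j - 2
(5) = l + 7*w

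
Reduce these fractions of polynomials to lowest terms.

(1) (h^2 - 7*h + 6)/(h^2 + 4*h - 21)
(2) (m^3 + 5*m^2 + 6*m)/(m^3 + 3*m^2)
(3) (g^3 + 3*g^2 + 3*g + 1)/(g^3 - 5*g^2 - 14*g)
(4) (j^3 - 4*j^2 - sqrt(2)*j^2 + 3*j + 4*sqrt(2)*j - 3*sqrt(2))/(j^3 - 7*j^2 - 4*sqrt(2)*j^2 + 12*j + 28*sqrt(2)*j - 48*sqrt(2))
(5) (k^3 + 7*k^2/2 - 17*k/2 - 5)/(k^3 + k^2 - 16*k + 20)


(1) = (h^2 - 7*h + 6)/(h^2 + 4*h - 21)
(2) = (m + 2)/m
(3) = (g^3 + 3*g^2 + 3*g + 1)/(g^3 - 5*g^2 - 14*g)
(4) = (j^2 + j*(-sqrt(2) - 1) + sqrt(2))/(j^2 + j*(-4*sqrt(2) - 4) + 16*sqrt(2))
(5) = (2*k + 1)/(2*k - 4)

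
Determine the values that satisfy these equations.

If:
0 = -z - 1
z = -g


Then:
g = 1
z = -1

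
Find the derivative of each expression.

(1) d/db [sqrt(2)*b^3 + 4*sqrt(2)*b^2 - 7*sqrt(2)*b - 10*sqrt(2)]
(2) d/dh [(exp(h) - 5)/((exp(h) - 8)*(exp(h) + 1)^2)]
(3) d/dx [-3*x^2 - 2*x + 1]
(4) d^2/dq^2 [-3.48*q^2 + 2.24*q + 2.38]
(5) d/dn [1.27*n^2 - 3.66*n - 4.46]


(1) = sqrt(2)*(3*b^2 + 8*b - 7)
(2) = (2*(5 - exp(h))*(exp(h) - 8) + (5 - exp(h))*(exp(h) + 1) + (exp(h) - 8)*(exp(h) + 1))*exp(h)/((exp(h) - 8)^2*(exp(h) + 1)^3)
(3) = -6*x - 2
(4) = -6.96000000000000
(5) = 2.54*n - 3.66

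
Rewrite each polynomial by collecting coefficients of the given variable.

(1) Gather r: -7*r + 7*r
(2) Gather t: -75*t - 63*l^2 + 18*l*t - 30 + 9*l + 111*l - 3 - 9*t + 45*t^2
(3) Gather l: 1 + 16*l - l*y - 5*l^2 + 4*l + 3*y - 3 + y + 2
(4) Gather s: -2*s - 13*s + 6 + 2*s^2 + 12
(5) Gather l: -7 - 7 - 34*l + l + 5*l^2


(1) = 0
(2) = -63*l^2 + 120*l + 45*t^2 + t*(18*l - 84) - 33
(3) = -5*l^2 + l*(20 - y) + 4*y
(4) = 2*s^2 - 15*s + 18
(5) = 5*l^2 - 33*l - 14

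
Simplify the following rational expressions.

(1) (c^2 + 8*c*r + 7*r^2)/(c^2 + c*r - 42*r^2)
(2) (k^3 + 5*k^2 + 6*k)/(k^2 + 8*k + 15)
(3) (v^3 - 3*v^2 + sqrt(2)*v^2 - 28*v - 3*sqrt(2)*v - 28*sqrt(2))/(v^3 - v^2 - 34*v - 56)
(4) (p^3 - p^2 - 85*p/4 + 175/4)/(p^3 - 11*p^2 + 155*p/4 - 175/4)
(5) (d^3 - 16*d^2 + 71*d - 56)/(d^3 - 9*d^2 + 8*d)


(1) = (-c - r)/(-c + 6*r)
(2) = (k^2 + 2*k)/(k + 5)
(3) = (v + sqrt(2))/(v + 2)
(4) = (p + 5)/(p - 5)
(5) = (d - 7)/d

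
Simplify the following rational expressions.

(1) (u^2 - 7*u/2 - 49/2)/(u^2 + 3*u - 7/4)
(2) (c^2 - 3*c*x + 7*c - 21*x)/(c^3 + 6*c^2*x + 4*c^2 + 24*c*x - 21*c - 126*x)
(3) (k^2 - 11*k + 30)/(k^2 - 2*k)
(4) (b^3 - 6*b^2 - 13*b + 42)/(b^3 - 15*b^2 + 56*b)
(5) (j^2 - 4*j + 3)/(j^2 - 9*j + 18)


(1) = (2*u - 14)/(2*u - 1)
(2) = (c - 3*x)/(c^2 + 6*c*x - 3*c - 18*x)
(3) = (k^2 - 11*k + 30)/(k^2 - 2*k)
(4) = (b^2 + b - 6)/(b^2 - 8*b)
(5) = (j - 1)/(j - 6)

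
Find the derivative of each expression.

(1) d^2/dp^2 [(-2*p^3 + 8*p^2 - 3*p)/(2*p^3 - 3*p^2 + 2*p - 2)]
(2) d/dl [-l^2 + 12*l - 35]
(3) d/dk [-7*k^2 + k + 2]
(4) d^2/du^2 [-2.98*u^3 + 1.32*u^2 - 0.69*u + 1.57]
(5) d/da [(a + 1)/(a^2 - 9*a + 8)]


(1) = 2*(20*p^6 - 12*p^5 - 90*p^4 + 261*p^3 - 192*p^2 + 30*p + 20)/(8*p^9 - 36*p^8 + 78*p^7 - 123*p^6 + 150*p^5 - 138*p^4 + 104*p^3 - 60*p^2 + 24*p - 8)
(2) = 12 - 2*l
(3) = 1 - 14*k
(4) = 2.64 - 17.88*u
(5) = (a^2 - 9*a - (a + 1)*(2*a - 9) + 8)/(a^2 - 9*a + 8)^2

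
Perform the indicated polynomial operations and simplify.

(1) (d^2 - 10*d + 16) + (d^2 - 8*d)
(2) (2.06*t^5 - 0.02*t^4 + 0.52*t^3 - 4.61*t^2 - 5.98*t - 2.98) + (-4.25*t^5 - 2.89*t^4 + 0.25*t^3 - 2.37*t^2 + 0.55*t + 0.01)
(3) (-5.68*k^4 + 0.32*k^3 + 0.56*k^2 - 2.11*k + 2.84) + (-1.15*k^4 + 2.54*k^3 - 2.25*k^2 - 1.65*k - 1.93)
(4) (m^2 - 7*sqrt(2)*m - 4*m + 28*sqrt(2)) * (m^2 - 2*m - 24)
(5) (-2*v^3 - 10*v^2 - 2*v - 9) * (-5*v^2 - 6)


(1) = 2*d^2 - 18*d + 16
(2) = -2.19*t^5 - 2.91*t^4 + 0.77*t^3 - 6.98*t^2 - 5.43*t - 2.97
(3) = -6.83*k^4 + 2.86*k^3 - 1.69*k^2 - 3.76*k + 0.91
(4) = m^4 - 7*sqrt(2)*m^3 - 6*m^3 - 16*m^2 + 42*sqrt(2)*m^2 + 96*m + 112*sqrt(2)*m - 672*sqrt(2)
(5) = 10*v^5 + 50*v^4 + 22*v^3 + 105*v^2 + 12*v + 54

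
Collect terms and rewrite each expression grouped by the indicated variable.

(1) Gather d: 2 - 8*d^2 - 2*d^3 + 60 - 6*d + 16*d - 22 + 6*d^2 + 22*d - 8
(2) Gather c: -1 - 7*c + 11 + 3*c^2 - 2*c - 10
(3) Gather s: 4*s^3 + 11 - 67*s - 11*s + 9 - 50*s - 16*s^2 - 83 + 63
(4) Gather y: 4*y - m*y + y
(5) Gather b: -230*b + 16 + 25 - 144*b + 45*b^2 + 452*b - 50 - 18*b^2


(1) = -2*d^3 - 2*d^2 + 32*d + 32
(2) = 3*c^2 - 9*c
(3) = 4*s^3 - 16*s^2 - 128*s
(4) = y*(5 - m)
(5) = 27*b^2 + 78*b - 9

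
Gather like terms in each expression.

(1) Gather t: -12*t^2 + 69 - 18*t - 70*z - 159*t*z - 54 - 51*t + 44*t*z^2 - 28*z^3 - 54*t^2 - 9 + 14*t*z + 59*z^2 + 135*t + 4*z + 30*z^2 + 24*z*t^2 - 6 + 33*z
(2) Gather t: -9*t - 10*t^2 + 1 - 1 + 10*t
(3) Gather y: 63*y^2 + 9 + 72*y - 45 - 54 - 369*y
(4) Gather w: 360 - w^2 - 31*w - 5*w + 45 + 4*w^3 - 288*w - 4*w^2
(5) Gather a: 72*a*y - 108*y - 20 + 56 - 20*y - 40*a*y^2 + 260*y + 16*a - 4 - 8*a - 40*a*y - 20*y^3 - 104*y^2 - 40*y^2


(1) = t^2*(24*z - 66) + t*(44*z^2 - 145*z + 66) - 28*z^3 + 89*z^2 - 33*z
(2) = -10*t^2 + t
(3) = 63*y^2 - 297*y - 90
(4) = 4*w^3 - 5*w^2 - 324*w + 405
(5) = a*(-40*y^2 + 32*y + 8) - 20*y^3 - 144*y^2 + 132*y + 32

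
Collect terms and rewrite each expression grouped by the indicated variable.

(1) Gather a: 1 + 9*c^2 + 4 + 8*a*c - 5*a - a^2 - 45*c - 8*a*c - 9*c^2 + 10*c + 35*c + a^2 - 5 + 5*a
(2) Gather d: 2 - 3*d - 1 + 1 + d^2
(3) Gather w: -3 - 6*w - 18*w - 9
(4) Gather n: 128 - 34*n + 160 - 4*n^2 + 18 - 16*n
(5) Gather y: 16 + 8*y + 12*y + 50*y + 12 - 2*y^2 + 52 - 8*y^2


(1) = 0
(2) = d^2 - 3*d + 2
(3) = -24*w - 12
(4) = -4*n^2 - 50*n + 306
(5) = -10*y^2 + 70*y + 80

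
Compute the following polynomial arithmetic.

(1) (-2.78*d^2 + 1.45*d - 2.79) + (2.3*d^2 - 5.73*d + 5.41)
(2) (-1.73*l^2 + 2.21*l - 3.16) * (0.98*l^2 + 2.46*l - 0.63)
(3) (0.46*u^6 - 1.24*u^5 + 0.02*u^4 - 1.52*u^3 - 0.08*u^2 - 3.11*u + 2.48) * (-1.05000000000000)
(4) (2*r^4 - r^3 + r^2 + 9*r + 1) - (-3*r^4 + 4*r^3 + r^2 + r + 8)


(1) = -0.48*d^2 - 4.28*d + 2.62
(2) = -1.6954*l^4 - 2.09*l^3 + 3.4297*l^2 - 9.1659*l + 1.9908
(3) = -0.483*u^6 + 1.302*u^5 - 0.021*u^4 + 1.596*u^3 + 0.084*u^2 + 3.2655*u - 2.604
(4) = 5*r^4 - 5*r^3 + 8*r - 7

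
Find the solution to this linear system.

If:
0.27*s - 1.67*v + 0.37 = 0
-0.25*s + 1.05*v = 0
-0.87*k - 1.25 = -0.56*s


Then:
k = 0.43
s = 2.90
v = 0.69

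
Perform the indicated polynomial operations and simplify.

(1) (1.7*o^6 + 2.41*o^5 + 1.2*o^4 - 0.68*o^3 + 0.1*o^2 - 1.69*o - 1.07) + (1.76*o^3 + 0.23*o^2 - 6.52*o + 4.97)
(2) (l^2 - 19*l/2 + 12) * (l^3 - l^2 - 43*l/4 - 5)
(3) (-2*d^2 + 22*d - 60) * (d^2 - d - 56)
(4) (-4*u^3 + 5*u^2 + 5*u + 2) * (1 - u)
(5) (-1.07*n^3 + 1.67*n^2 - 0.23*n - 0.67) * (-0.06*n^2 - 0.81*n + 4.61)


(1) = 1.7*o^6 + 2.41*o^5 + 1.2*o^4 + 1.08*o^3 + 0.33*o^2 - 8.21*o + 3.9
(2) = l^5 - 21*l^4/2 + 43*l^3/4 + 681*l^2/8 - 163*l/2 - 60
(3) = -2*d^4 + 24*d^3 + 30*d^2 - 1172*d + 3360
(4) = 4*u^4 - 9*u^3 + 3*u + 2
(5) = 0.0642*n^5 + 0.7665*n^4 - 6.2716*n^3 + 7.9252*n^2 - 0.5176*n - 3.0887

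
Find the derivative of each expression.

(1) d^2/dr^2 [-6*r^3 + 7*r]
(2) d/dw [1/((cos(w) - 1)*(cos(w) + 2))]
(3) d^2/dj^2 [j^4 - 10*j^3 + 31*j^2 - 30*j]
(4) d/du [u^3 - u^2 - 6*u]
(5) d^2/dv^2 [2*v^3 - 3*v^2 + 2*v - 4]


(1) = -36*r
(2) = (sin(w) + sin(2*w))/((cos(w) - 1)^2*(cos(w) + 2)^2)
(3) = 12*j^2 - 60*j + 62
(4) = 3*u^2 - 2*u - 6
(5) = 12*v - 6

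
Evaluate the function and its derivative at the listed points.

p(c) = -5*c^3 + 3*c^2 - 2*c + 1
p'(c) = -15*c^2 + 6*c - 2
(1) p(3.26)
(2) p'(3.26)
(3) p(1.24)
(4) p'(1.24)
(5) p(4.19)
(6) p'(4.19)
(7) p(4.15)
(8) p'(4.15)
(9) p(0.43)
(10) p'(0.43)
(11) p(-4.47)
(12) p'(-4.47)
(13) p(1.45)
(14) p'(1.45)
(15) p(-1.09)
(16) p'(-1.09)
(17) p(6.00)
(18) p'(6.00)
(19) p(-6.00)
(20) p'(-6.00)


(1) = -146.87
(2) = -141.85
(3) = -6.40
(4) = -17.62
(5) = -322.51
(6) = -240.20
(7) = -313.00
(8) = -235.44
(9) = 0.30
(10) = -2.19
(11) = 516.46
(12) = -328.53
(13) = -10.84
(14) = -24.84
(15) = 13.22
(16) = -26.36
(17) = -983.00
(18) = -506.00
(19) = 1201.00
(20) = -578.00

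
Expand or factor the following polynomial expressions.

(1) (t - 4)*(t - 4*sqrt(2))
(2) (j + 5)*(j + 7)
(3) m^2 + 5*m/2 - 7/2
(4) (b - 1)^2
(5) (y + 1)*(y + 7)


(1) = t^2 - 4*sqrt(2)*t - 4*t + 16*sqrt(2)
(2) = j^2 + 12*j + 35
(3) = (m - 1)*(m + 7/2)
(4) = b^2 - 2*b + 1
(5) = y^2 + 8*y + 7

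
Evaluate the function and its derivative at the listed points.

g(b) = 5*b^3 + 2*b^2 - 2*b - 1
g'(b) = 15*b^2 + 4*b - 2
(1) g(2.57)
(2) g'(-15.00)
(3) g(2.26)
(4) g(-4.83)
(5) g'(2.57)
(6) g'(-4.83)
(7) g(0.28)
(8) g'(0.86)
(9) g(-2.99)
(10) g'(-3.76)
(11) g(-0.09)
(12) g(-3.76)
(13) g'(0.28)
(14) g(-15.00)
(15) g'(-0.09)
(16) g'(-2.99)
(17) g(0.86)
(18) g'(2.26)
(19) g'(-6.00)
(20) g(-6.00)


(1) = 91.94
(2) = 3313.00
(3) = 62.41
(4) = -508.08
(5) = 107.35
(6) = 328.61
(7) = -1.29
(8) = 12.53
(9) = -110.79
(10) = 195.02
(11) = -0.81
(12) = -230.99
(13) = 0.30
(14) = -16396.00
(15) = -2.24
(16) = 120.14
(17) = 1.94
(18) = 83.65
(19) = 514.00
(20) = -997.00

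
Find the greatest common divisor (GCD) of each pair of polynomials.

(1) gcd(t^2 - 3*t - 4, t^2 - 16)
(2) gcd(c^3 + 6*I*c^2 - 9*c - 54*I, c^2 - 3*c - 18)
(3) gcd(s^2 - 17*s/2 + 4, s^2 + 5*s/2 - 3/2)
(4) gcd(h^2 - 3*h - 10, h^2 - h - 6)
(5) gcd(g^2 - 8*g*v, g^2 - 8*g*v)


(1) = t - 4
(2) = c + 3
(3) = gcd((s - 8)*(s - 1/2), (s - 1/2)*(s + 3)) = s - 1/2
(4) = gcd((h - 5)*(h + 2), (h - 3)*(h + 2)) = h + 2
(5) = -g^2 + 8*g*v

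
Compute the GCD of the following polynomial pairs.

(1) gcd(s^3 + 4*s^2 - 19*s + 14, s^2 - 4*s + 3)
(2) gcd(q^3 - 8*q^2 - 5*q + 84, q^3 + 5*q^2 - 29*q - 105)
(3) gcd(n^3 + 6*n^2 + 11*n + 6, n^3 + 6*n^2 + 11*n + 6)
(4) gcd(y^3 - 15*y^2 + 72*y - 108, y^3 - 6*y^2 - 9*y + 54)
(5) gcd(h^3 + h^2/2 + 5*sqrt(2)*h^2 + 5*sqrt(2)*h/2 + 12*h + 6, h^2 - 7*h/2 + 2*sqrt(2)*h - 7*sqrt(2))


(1) = gcd((s - 2)*(s - 1)*(s + 7), (s - 3)*(s - 1)) = s - 1
(2) = q + 3
(3) = gcd((n + 1)*(n + 2)*(n + 3), (n + 1)*(n + 2)*(n + 3)) = n^3 + 6*n^2 + 11*n + 6
(4) = gcd((y - 6)^2*(y - 3), (y - 6)*(y - 3)*(y + 3)) = y^2 - 9*y + 18
(5) = gcd((h + 1/2)*(h + 2*sqrt(2))*(h + 3*sqrt(2)), (h - 7/2)*(h + 2*sqrt(2))) = h + 2*sqrt(2)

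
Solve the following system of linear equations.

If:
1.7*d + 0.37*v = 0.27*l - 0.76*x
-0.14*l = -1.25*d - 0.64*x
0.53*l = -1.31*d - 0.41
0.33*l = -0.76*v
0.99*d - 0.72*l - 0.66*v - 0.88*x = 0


Then:
No Solution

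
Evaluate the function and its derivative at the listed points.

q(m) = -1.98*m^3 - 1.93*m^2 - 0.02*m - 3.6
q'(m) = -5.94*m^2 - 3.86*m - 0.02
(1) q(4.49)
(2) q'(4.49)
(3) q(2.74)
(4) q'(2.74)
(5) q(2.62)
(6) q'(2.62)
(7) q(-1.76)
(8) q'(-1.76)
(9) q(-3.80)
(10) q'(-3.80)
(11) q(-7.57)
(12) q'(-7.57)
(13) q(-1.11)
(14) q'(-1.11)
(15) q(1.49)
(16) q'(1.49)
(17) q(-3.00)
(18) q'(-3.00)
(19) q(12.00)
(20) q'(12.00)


(1) = -221.83
(2) = -137.10
(3) = -58.87
(4) = -55.19
(5) = -52.51
(6) = -50.91
(7) = 1.25
(8) = -11.63
(9) = 77.25
(10) = -71.13
(11) = 744.87
(12) = -311.19
(13) = -3.25
(14) = -3.05
(15) = -14.46
(16) = -18.96
(17) = 32.55
(18) = -41.90
(19) = -3703.20
(20) = -901.70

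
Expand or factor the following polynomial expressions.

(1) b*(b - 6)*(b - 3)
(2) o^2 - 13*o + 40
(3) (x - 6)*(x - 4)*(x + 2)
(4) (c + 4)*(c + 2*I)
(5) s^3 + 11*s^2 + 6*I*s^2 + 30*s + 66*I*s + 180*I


(1) = b^3 - 9*b^2 + 18*b
(2) = (o - 8)*(o - 5)
(3) = x^3 - 8*x^2 + 4*x + 48
(4) = c^2 + 4*c + 2*I*c + 8*I
(5) = (s + 5)*(s + 6)*(s + 6*I)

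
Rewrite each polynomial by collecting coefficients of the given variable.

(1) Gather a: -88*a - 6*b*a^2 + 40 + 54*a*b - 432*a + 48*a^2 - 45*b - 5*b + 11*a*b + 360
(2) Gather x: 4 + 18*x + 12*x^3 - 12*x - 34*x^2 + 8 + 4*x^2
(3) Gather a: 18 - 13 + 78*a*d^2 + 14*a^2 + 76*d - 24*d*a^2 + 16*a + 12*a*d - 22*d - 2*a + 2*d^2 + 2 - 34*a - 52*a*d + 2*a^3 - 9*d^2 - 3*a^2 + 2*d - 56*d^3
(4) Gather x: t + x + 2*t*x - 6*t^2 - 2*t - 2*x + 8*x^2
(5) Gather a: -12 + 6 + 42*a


(1) = a^2*(48 - 6*b) + a*(65*b - 520) - 50*b + 400
(2) = 12*x^3 - 30*x^2 + 6*x + 12
(3) = 2*a^3 + a^2*(11 - 24*d) + a*(78*d^2 - 40*d - 20) - 56*d^3 - 7*d^2 + 56*d + 7
(4) = -6*t^2 - t + 8*x^2 + x*(2*t - 1)
(5) = 42*a - 6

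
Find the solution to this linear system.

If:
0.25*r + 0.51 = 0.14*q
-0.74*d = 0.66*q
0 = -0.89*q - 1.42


Then:
d = 1.42
q = -1.60
r = -2.93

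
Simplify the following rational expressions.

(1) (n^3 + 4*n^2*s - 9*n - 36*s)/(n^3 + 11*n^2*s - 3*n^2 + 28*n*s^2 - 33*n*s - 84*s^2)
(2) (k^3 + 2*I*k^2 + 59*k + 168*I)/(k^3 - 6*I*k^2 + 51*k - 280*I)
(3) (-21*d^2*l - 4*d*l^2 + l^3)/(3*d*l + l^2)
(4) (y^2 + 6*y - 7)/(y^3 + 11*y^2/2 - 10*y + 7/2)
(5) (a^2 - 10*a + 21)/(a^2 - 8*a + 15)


(1) = (n + 3)/(n + 7*s)
(2) = (k + 3*I)/(k - 5*I)
(3) = -7*d + l
(4) = 2/(2*y - 1)
(5) = (a - 7)/(a - 5)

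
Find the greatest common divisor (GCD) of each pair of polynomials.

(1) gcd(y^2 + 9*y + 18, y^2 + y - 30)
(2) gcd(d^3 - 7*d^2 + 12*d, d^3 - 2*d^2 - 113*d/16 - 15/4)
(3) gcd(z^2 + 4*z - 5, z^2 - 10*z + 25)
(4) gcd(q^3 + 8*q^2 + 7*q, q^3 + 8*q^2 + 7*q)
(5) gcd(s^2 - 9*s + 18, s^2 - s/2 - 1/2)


(1) = gcd((y + 3)*(y + 6), (y - 5)*(y + 6)) = y + 6
(2) = d - 4
(3) = 1
(4) = gcd(q*(q + 1)*(q + 7), q*(q + 1)*(q + 7)) = q^3 + 8*q^2 + 7*q
(5) = gcd((s - 6)*(s - 3), (s - 1)*(s + 1/2)) = 1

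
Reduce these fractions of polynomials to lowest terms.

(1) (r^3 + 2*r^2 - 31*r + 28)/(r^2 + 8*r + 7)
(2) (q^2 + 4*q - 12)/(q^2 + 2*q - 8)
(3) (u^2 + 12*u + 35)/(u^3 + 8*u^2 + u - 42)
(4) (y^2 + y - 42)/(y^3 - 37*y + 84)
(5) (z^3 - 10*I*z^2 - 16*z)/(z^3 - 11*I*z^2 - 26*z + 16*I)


(1) = (r^2 - 5*r + 4)/(r + 1)
(2) = (q + 6)/(q + 4)
(3) = (u + 5)/(u^2 + u - 6)
(4) = (y - 6)/(y^2 - 7*y + 12)
(5) = z/(z - I)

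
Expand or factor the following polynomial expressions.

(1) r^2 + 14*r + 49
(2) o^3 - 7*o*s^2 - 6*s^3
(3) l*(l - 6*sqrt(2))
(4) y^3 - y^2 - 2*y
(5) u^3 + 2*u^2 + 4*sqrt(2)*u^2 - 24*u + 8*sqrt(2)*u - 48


(1) = (r + 7)^2
(2) = (o - 3*s)*(o + s)*(o + 2*s)
(3) = l^2 - 6*sqrt(2)*l
(4) = y*(y - 2)*(y + 1)
(5) = (u + 2)*(u - 2*sqrt(2))*(u + 6*sqrt(2))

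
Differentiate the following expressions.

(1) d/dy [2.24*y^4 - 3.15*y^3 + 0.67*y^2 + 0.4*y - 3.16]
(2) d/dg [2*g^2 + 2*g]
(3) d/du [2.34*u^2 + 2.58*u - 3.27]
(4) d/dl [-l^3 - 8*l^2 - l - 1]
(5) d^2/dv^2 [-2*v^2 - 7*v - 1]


(1) = 8.96*y^3 - 9.45*y^2 + 1.34*y + 0.4
(2) = 4*g + 2
(3) = 4.68*u + 2.58
(4) = -3*l^2 - 16*l - 1
(5) = -4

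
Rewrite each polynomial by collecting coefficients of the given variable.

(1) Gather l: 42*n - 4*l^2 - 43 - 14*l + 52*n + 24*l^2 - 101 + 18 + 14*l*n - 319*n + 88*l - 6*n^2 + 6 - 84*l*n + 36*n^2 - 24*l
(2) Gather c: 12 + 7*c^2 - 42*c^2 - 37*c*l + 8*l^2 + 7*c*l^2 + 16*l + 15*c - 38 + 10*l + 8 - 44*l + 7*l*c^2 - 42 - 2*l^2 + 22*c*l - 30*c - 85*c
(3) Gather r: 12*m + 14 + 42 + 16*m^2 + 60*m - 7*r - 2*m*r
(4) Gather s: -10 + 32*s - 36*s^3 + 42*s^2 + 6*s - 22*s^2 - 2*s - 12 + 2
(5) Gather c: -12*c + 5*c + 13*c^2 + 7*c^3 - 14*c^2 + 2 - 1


(1) = 20*l^2 + l*(50 - 70*n) + 30*n^2 - 225*n - 120
(2) = c^2*(7*l - 35) + c*(7*l^2 - 15*l - 100) + 6*l^2 - 18*l - 60
(3) = 16*m^2 + 72*m + r*(-2*m - 7) + 56
(4) = -36*s^3 + 20*s^2 + 36*s - 20
(5) = 7*c^3 - c^2 - 7*c + 1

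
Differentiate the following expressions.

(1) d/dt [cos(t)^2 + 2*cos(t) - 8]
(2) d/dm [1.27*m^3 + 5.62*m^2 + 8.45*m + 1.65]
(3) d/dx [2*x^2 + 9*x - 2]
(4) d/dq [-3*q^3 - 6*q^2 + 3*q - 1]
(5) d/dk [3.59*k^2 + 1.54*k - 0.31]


(1) = -2*(cos(t) + 1)*sin(t)
(2) = 3.81*m^2 + 11.24*m + 8.45
(3) = 4*x + 9
(4) = -9*q^2 - 12*q + 3
(5) = 7.18*k + 1.54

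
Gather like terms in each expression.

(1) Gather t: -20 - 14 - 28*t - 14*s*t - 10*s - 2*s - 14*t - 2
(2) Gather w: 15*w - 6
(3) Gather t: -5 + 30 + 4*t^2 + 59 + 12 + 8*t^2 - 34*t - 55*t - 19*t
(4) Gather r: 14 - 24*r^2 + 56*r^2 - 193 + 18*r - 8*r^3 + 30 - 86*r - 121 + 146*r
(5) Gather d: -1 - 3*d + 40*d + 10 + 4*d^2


(1) = -12*s + t*(-14*s - 42) - 36
(2) = 15*w - 6
(3) = 12*t^2 - 108*t + 96
(4) = -8*r^3 + 32*r^2 + 78*r - 270
(5) = 4*d^2 + 37*d + 9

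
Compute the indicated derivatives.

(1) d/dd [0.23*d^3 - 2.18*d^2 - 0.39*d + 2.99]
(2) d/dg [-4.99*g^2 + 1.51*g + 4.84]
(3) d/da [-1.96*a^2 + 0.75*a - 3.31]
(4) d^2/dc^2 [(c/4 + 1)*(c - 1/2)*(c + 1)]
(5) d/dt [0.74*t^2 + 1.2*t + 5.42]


(1) = 0.69*d^2 - 4.36*d - 0.39
(2) = 1.51 - 9.98*g
(3) = 0.75 - 3.92*a
(4) = 3*c/2 + 9/4
(5) = 1.48*t + 1.2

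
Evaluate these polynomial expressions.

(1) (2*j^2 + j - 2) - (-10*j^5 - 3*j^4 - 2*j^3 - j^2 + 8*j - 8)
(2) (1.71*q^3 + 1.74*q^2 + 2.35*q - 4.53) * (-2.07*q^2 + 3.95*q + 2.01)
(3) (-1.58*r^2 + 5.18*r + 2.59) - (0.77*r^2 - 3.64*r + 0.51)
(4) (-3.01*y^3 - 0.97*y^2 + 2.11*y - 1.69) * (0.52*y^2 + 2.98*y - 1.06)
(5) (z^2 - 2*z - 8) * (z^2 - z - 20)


(1) = 10*j^5 + 3*j^4 + 2*j^3 + 3*j^2 - 7*j + 6
(2) = -3.5397*q^5 + 3.1527*q^4 + 5.4456*q^3 + 22.157*q^2 - 13.17*q - 9.1053
(3) = -2.35*r^2 + 8.82*r + 2.08
(4) = -1.5652*y^5 - 9.4742*y^4 + 1.3972*y^3 + 6.4372*y^2 - 7.2728*y + 1.7914
(5) = z^4 - 3*z^3 - 26*z^2 + 48*z + 160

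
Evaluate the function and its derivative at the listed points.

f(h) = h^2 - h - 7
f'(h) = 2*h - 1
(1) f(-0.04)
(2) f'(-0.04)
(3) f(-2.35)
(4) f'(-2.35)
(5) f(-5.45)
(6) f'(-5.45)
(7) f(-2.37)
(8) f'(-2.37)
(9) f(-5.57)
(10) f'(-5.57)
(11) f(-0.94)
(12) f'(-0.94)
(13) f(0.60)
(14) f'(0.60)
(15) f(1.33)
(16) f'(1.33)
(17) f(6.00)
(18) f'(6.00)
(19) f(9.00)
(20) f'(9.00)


(1) = -6.96
(2) = -1.08
(3) = 0.87
(4) = -5.70
(5) = 28.15
(6) = -11.90
(7) = 0.99
(8) = -5.74
(9) = 29.59
(10) = -12.14
(11) = -5.18
(12) = -2.88
(13) = -7.24
(14) = 0.20
(15) = -6.56
(16) = 1.66
(17) = 23.00
(18) = 11.00
(19) = 65.00
(20) = 17.00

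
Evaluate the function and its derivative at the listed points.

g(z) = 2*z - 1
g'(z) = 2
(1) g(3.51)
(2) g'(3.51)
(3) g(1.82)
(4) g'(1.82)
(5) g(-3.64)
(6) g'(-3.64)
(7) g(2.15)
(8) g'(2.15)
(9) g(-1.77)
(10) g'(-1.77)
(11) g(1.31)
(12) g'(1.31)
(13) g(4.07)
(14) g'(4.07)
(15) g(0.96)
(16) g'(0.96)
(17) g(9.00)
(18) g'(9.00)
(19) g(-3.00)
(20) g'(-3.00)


(1) = 6.02
(2) = 2.00
(3) = 2.64
(4) = 2.00
(5) = -8.28
(6) = 2.00
(7) = 3.30
(8) = 2.00
(9) = -4.54
(10) = 2.00
(11) = 1.62
(12) = 2.00
(13) = 7.14
(14) = 2.00
(15) = 0.92
(16) = 2.00
(17) = 17.00
(18) = 2.00
(19) = -7.00
(20) = 2.00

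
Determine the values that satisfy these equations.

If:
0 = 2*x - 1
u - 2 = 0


Then:
u = 2
x = 1/2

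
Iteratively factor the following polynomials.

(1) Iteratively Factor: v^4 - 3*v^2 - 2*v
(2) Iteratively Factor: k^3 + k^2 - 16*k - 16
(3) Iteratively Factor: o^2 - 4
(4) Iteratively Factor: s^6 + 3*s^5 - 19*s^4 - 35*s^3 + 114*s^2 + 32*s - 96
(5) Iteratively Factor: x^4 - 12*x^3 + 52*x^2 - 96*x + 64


(1) = (v - 2)*(v^3 + 2*v^2 + v) = (v - 2)*(v + 1)*(v^2 + v) = (v - 2)*(v + 1)^2*(v)
(2) = (k - 4)*(k^2 + 5*k + 4) = (k - 4)*(k + 4)*(k + 1)
(3) = (o + 2)*(o - 2)
(4) = (s + 4)*(s^5 - s^4 - 15*s^3 + 25*s^2 + 14*s - 24) = (s + 1)*(s + 4)*(s^4 - 2*s^3 - 13*s^2 + 38*s - 24) = (s - 3)*(s + 1)*(s + 4)*(s^3 + s^2 - 10*s + 8) = (s - 3)*(s - 2)*(s + 1)*(s + 4)*(s^2 + 3*s - 4) = (s - 3)*(s - 2)*(s - 1)*(s + 1)*(s + 4)*(s + 4)
(5) = (x - 2)*(x^3 - 10*x^2 + 32*x - 32) = (x - 2)^2*(x^2 - 8*x + 16) = (x - 4)*(x - 2)^2*(x - 4)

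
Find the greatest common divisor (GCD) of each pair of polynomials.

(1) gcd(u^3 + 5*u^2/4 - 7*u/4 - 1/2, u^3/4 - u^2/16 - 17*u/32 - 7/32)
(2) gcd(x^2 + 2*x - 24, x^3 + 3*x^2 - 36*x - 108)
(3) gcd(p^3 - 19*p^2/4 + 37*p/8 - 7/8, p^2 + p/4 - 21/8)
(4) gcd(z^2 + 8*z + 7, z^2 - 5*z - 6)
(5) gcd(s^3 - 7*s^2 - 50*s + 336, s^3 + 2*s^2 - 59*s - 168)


(1) = gcd((u - 1)*(u + 1/4)*(u + 2), (u/4 + 1/4)*(u - 7/4)*(u + 1/2)) = 1
(2) = x + 6
(3) = gcd((p - 7/2)*(p - 1)*(p - 1/4), (p - 3/2)*(p + 7/4)) = 1
(4) = z + 1
(5) = gcd((s - 8)*(s - 6)*(s + 7), (s - 8)*(s + 3)*(s + 7)) = s^2 - s - 56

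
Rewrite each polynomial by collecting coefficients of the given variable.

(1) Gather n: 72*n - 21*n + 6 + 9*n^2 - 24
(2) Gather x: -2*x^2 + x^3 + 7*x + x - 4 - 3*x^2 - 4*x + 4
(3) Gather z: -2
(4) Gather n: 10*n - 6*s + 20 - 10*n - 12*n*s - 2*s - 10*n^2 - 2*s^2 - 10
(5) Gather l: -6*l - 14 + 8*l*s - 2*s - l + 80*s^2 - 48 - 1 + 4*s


(1) = 9*n^2 + 51*n - 18
(2) = x^3 - 5*x^2 + 4*x
(3) = -2
(4) = -10*n^2 - 12*n*s - 2*s^2 - 8*s + 10
(5) = l*(8*s - 7) + 80*s^2 + 2*s - 63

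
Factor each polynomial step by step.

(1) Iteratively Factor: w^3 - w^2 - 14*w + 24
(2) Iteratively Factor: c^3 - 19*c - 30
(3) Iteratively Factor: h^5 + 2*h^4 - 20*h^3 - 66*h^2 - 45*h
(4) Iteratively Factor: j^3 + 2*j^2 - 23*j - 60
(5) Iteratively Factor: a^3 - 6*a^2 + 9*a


(1) = (w + 4)*(w^2 - 5*w + 6) = (w - 2)*(w + 4)*(w - 3)
(2) = (c + 2)*(c^2 - 2*c - 15) = (c - 5)*(c + 2)*(c + 3)
(3) = (h + 3)*(h^4 - h^3 - 17*h^2 - 15*h) = (h - 5)*(h + 3)*(h^3 + 4*h^2 + 3*h) = (h - 5)*(h + 1)*(h + 3)*(h^2 + 3*h) = h*(h - 5)*(h + 1)*(h + 3)*(h + 3)
(4) = (j - 5)*(j^2 + 7*j + 12) = (j - 5)*(j + 4)*(j + 3)
(5) = (a - 3)*(a^2 - 3*a) = a*(a - 3)*(a - 3)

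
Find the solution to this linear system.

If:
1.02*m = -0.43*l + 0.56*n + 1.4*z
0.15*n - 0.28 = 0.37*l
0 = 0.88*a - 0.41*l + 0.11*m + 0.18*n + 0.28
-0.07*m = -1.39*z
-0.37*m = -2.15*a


Then:
a = -0.34
l = -3.05
m = -1.96
n = -5.67
z = -0.10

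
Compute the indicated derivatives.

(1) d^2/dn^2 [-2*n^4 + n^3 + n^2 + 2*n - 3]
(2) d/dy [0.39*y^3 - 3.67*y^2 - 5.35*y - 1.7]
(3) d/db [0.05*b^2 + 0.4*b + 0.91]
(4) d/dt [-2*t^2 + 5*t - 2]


(1) = -24*n^2 + 6*n + 2
(2) = 1.17*y^2 - 7.34*y - 5.35
(3) = 0.1*b + 0.4
(4) = 5 - 4*t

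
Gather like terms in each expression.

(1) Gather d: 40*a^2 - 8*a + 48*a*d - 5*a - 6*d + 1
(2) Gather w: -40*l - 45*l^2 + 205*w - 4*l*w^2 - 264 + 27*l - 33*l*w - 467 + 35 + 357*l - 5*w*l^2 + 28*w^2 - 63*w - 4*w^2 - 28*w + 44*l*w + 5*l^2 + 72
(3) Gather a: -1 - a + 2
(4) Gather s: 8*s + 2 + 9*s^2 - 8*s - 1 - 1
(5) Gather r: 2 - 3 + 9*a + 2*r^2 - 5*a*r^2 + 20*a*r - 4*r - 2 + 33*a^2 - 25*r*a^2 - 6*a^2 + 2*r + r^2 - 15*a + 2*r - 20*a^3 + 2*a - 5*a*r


(1) = 40*a^2 - 13*a + d*(48*a - 6) + 1
(2) = -40*l^2 + 344*l + w^2*(24 - 4*l) + w*(-5*l^2 + 11*l + 114) - 624
(3) = 1 - a
(4) = 9*s^2
(5) = -20*a^3 + 27*a^2 - 4*a + r^2*(3 - 5*a) + r*(-25*a^2 + 15*a) - 3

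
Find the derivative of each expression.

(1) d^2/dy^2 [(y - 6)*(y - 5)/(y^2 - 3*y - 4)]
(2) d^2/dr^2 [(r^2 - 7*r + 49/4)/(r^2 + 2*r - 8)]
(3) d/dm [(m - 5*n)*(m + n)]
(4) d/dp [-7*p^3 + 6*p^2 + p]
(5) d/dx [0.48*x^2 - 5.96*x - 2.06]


(1) = 4*(-4*y^3 + 51*y^2 - 201*y + 269)/(y^6 - 9*y^5 + 15*y^4 + 45*y^3 - 60*y^2 - 144*y - 64)
(2) = 9*(-4*r^3 + 27*r^2 - 42*r + 44)/(2*(r^6 + 6*r^5 - 12*r^4 - 88*r^3 + 96*r^2 + 384*r - 512))
(3) = 2*m - 4*n
(4) = -21*p^2 + 12*p + 1
(5) = 0.96*x - 5.96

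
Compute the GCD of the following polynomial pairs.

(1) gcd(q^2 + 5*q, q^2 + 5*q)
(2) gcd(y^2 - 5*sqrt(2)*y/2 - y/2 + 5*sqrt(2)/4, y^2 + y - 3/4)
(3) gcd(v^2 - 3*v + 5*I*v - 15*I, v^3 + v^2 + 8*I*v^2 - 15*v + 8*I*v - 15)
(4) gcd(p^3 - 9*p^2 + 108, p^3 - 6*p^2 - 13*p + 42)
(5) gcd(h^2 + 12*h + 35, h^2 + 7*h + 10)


(1) = q^2 + 5*q
(2) = gcd((y - 1/2)*(y - 5*sqrt(2)/2), (y - 1/2)*(y + 3/2)) = y - 1/2
(3) = v + 5*I
(4) = gcd((p - 6)^2*(p + 3), (p - 7)*(p - 2)*(p + 3)) = p + 3
(5) = gcd((h + 5)*(h + 7), (h + 2)*(h + 5)) = h + 5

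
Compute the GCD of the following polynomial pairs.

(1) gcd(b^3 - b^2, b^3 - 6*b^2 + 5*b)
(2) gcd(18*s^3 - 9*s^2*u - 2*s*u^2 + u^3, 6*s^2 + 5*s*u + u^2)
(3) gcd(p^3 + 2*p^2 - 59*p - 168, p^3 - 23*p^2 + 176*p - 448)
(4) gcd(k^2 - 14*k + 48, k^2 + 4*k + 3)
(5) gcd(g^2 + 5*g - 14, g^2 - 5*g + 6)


(1) = b^2 - b
(2) = 3*s + u
(3) = p - 8
(4) = 1
(5) = gcd((g - 2)*(g + 7), (g - 3)*(g - 2)) = g - 2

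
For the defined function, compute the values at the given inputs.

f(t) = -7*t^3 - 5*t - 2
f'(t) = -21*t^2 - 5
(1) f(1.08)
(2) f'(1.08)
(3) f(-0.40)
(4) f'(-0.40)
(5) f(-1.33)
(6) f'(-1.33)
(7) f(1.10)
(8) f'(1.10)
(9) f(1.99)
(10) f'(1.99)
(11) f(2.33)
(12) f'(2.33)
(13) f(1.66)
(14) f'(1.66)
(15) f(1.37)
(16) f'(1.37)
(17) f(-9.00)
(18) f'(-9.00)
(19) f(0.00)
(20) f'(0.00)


(1) = -16.22
(2) = -29.49
(3) = 0.45
(4) = -8.36
(5) = 21.12
(6) = -42.15
(7) = -16.82
(8) = -30.41
(9) = -67.11
(10) = -88.16
(11) = -102.20
(12) = -119.01
(13) = -42.32
(14) = -62.87
(15) = -26.85
(16) = -44.41
(17) = 5146.00
(18) = -1706.00
(19) = -2.00
(20) = -5.00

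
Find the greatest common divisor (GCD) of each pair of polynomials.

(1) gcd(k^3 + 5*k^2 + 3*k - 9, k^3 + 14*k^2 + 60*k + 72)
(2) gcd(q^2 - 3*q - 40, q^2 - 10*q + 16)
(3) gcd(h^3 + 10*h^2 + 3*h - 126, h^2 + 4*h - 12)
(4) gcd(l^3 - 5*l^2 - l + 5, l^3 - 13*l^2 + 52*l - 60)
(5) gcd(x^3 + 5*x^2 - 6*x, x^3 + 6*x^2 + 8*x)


(1) = 1
(2) = q - 8
(3) = gcd((h - 3)*(h + 6)*(h + 7), (h - 2)*(h + 6)) = h + 6
(4) = gcd((l - 5)*(l - 1)*(l + 1), (l - 6)*(l - 5)*(l - 2)) = l - 5
(5) = x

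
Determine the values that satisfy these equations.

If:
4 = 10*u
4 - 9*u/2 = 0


Then:
No Solution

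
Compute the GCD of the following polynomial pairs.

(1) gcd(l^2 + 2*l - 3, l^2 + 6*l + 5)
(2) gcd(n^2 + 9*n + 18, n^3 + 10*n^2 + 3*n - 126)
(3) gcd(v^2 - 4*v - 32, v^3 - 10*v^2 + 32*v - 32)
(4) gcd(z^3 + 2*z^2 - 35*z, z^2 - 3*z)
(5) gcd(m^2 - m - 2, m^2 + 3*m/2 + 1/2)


(1) = gcd((l - 1)*(l + 3), (l + 1)*(l + 5)) = 1
(2) = n + 6
(3) = 1
(4) = z
(5) = gcd((m - 2)*(m + 1), (m + 1/2)*(m + 1)) = m + 1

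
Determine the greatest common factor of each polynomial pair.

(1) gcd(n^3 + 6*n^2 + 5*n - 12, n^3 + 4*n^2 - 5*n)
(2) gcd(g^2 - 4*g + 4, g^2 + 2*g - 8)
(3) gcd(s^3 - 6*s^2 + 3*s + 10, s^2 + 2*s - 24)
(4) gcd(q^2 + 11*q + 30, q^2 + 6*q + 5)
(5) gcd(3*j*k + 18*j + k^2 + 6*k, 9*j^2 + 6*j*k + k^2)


(1) = gcd((n - 1)*(n + 3)*(n + 4), n*(n - 1)*(n + 5)) = n - 1
(2) = g - 2
(3) = 1
(4) = gcd((q + 5)*(q + 6), (q + 1)*(q + 5)) = q + 5
(5) = 3*j + k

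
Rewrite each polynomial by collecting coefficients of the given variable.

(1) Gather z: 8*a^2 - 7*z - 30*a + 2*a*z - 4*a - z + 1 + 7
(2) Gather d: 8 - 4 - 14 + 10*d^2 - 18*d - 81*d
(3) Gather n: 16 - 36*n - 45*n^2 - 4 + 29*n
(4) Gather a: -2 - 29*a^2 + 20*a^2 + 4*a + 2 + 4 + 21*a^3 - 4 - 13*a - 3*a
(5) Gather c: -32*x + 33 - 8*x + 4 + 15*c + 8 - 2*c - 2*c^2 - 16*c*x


(1) = 8*a^2 - 34*a + z*(2*a - 8) + 8
(2) = 10*d^2 - 99*d - 10
(3) = -45*n^2 - 7*n + 12
(4) = 21*a^3 - 9*a^2 - 12*a
(5) = -2*c^2 + c*(13 - 16*x) - 40*x + 45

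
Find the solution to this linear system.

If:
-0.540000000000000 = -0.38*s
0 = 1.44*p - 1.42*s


Then:
p = 1.40
s = 1.42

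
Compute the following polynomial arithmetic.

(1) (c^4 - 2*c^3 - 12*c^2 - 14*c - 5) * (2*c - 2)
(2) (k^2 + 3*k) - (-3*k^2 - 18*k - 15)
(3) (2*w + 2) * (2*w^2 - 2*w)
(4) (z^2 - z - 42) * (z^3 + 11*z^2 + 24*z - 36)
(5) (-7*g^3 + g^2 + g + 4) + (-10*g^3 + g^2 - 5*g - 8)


(1) = 2*c^5 - 6*c^4 - 20*c^3 - 4*c^2 + 18*c + 10
(2) = 4*k^2 + 21*k + 15
(3) = 4*w^3 - 4*w
(4) = z^5 + 10*z^4 - 29*z^3 - 522*z^2 - 972*z + 1512
(5) = -17*g^3 + 2*g^2 - 4*g - 4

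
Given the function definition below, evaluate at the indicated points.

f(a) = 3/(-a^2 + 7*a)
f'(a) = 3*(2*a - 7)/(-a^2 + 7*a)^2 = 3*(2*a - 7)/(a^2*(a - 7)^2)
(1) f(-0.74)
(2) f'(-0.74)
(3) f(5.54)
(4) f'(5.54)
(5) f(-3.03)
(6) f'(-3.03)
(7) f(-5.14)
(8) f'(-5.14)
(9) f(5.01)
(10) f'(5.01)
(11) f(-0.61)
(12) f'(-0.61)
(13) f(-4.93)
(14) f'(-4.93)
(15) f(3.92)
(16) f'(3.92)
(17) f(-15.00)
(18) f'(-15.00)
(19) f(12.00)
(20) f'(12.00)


(1) = -0.52
(2) = -0.78
(3) = 0.37
(4) = 0.19
(5) = -0.10
(6) = -0.04
(7) = -0.05
(8) = -0.01
(9) = 0.30
(10) = 0.09
(11) = -0.65
(12) = -1.14
(13) = -0.05
(14) = -0.01
(15) = 0.25
(16) = 0.02
(17) = -0.01
(18) = -0.00
(19) = -0.05
(20) = 0.01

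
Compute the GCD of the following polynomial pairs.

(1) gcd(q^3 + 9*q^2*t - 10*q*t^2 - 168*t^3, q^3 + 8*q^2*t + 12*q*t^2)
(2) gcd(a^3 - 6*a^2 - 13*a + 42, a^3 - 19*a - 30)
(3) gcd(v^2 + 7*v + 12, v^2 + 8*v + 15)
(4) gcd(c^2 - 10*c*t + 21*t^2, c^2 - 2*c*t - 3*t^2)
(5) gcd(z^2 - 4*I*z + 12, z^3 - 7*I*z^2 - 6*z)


(1) = gcd((q - 4*t)*(q + 6*t)*(q + 7*t), q*(q + 2*t)*(q + 6*t)) = q + 6*t
(2) = gcd((a - 7)*(a - 2)*(a + 3), (a - 5)*(a + 2)*(a + 3)) = a + 3
(3) = v + 3
(4) = -c + 3*t
(5) = gcd((z - 6*I)*(z + 2*I), z*(z - 6*I)*(z - I)) = z - 6*I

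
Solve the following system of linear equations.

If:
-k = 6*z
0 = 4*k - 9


Then:
k = 9/4
z = -3/8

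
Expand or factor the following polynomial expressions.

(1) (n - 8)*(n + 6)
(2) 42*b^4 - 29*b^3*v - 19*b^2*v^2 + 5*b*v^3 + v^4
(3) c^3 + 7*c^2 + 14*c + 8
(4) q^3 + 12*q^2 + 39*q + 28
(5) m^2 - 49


(1) = n^2 - 2*n - 48
(2) = (-3*b + v)*(-b + v)*(2*b + v)*(7*b + v)
(3) = (c + 1)*(c + 2)*(c + 4)
(4) = (q + 1)*(q + 4)*(q + 7)
(5) = (m - 7)*(m + 7)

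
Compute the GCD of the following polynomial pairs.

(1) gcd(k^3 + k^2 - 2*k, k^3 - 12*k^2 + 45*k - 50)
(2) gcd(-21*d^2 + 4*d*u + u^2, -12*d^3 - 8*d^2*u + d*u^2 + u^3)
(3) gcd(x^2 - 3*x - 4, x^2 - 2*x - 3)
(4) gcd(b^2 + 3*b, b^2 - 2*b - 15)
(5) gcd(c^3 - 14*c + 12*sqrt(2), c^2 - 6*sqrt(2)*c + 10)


(1) = 1
(2) = gcd((-3*d + u)*(7*d + u), (-3*d + u)*(2*d + u)^2) = -3*d + u
(3) = gcd((x - 4)*(x + 1), (x - 3)*(x + 1)) = x + 1
(4) = gcd(b*(b + 3), (b - 5)*(b + 3)) = b + 3
(5) = c - sqrt(2)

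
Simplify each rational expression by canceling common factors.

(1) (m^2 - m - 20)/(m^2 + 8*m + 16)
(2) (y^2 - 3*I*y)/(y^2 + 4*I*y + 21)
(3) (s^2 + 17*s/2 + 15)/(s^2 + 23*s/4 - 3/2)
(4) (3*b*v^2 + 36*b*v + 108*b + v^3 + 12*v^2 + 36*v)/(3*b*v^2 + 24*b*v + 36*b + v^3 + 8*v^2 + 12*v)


(1) = (m - 5)/(m + 4)
(2) = y/(y + 7*I)
(3) = (4*s + 10)/(4*s - 1)
(4) = (v + 6)/(v + 2)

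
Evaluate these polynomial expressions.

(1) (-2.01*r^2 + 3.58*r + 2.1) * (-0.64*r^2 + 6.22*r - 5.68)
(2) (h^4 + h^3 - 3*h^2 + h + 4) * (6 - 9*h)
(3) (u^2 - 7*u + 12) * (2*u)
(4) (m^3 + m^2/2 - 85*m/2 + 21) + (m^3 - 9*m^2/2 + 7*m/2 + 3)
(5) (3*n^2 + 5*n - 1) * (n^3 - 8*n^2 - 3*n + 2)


(1) = 1.2864*r^4 - 14.7934*r^3 + 32.3404*r^2 - 7.2724*r - 11.928
(2) = -9*h^5 - 3*h^4 + 33*h^3 - 27*h^2 - 30*h + 24
(3) = 2*u^3 - 14*u^2 + 24*u
(4) = 2*m^3 - 4*m^2 - 39*m + 24
(5) = 3*n^5 - 19*n^4 - 50*n^3 - n^2 + 13*n - 2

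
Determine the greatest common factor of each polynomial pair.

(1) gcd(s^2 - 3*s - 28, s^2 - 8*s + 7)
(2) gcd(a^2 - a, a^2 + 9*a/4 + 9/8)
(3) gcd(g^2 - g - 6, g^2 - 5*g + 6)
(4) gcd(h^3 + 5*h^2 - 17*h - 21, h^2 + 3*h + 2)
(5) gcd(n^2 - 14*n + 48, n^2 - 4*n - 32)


(1) = gcd((s - 7)*(s + 4), (s - 7)*(s - 1)) = s - 7
(2) = 1
(3) = gcd((g - 3)*(g + 2), (g - 3)*(g - 2)) = g - 3
(4) = gcd((h - 3)*(h + 1)*(h + 7), (h + 1)*(h + 2)) = h + 1
(5) = gcd((n - 8)*(n - 6), (n - 8)*(n + 4)) = n - 8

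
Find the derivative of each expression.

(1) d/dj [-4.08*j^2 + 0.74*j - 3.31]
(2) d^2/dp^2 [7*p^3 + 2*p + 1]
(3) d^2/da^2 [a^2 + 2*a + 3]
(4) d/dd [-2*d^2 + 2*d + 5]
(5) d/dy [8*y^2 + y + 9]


(1) = 0.74 - 8.16*j
(2) = 42*p
(3) = 2
(4) = 2 - 4*d
(5) = 16*y + 1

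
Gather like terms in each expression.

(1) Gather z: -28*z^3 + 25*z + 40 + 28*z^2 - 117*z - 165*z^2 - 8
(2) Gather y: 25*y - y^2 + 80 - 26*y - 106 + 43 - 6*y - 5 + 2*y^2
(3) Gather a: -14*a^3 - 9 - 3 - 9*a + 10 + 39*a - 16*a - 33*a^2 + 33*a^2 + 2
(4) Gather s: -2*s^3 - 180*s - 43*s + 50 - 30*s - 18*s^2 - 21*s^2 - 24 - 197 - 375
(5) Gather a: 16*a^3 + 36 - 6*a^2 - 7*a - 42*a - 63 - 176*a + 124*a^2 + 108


(1) = -28*z^3 - 137*z^2 - 92*z + 32
(2) = y^2 - 7*y + 12
(3) = -14*a^3 + 14*a
(4) = -2*s^3 - 39*s^2 - 253*s - 546
(5) = 16*a^3 + 118*a^2 - 225*a + 81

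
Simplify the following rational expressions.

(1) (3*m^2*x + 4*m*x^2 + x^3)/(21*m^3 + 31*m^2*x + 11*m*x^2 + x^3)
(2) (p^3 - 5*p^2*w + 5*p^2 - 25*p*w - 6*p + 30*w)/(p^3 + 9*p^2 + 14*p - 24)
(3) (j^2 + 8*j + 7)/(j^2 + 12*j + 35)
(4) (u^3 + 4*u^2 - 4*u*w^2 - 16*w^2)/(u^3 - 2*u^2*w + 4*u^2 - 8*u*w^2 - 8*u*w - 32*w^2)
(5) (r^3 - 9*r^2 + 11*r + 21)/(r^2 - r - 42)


(1) = x/(7*m + x)
(2) = (p - 5*w)/(p + 4)
(3) = (j + 1)/(j + 5)
(4) = (u - 2*w)/(u - 4*w)
(5) = (r^2 - 2*r - 3)/(r + 6)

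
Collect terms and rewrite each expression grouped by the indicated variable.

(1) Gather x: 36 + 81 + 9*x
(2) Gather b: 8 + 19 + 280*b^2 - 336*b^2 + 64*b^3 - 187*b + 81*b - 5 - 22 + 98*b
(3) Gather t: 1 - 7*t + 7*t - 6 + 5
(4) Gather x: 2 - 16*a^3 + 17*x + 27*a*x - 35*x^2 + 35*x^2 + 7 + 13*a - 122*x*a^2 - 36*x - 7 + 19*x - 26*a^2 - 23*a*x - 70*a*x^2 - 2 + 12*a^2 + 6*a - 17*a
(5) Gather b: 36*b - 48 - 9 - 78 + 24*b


(1) = 9*x + 117
(2) = 64*b^3 - 56*b^2 - 8*b
(3) = 0
(4) = -16*a^3 - 14*a^2 - 70*a*x^2 + 2*a + x*(-122*a^2 + 4*a)
(5) = 60*b - 135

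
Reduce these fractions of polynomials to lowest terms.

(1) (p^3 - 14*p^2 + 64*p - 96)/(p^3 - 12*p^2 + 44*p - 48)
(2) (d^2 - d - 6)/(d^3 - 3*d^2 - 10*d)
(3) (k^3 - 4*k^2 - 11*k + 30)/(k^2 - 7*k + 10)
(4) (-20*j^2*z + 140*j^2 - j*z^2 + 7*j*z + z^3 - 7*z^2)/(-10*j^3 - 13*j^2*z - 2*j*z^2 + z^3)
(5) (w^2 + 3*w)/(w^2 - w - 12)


(1) = (p - 4)/(p - 2)
(2) = (d - 3)/(d^2 - 5*d)
(3) = k + 3
(4) = (4*j*z - 28*j + z^2 - 7*z)/(2*j^2 + 3*j*z + z^2)
(5) = w/(w - 4)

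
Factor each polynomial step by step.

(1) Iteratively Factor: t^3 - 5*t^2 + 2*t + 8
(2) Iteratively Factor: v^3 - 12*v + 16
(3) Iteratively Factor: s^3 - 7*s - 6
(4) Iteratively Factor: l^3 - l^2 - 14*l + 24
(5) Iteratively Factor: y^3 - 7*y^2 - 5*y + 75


(1) = (t + 1)*(t^2 - 6*t + 8) = (t - 2)*(t + 1)*(t - 4)
(2) = (v - 2)*(v^2 + 2*v - 8) = (v - 2)^2*(v + 4)
(3) = (s + 1)*(s^2 - s - 6) = (s + 1)*(s + 2)*(s - 3)
(4) = (l + 4)*(l^2 - 5*l + 6) = (l - 2)*(l + 4)*(l - 3)
(5) = (y - 5)*(y^2 - 2*y - 15) = (y - 5)^2*(y + 3)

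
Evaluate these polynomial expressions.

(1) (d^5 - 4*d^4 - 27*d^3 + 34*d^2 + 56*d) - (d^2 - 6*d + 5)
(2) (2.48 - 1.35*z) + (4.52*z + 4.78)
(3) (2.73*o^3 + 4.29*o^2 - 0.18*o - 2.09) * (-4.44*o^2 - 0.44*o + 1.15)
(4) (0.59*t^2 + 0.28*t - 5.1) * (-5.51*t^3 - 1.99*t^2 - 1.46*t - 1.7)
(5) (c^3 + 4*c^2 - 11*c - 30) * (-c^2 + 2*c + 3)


(1) = d^5 - 4*d^4 - 27*d^3 + 33*d^2 + 62*d - 5
(2) = 3.17*z + 7.26
(3) = -12.1212*o^5 - 20.2488*o^4 + 2.0511*o^3 + 14.2923*o^2 + 0.7126*o - 2.4035
(4) = -3.2509*t^5 - 2.7169*t^4 + 26.6824*t^3 + 8.7372*t^2 + 6.97*t + 8.67
(5) = -c^5 - 2*c^4 + 22*c^3 + 20*c^2 - 93*c - 90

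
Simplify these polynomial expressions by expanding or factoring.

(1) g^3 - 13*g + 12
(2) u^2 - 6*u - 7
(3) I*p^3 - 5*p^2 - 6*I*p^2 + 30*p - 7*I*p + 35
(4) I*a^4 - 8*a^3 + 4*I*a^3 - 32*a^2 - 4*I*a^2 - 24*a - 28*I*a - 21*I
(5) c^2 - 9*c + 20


(1) = (g - 3)*(g - 1)*(g + 4)
(2) = (u - 7)*(u + 1)
(3) = (p - 7)*(p + 5*I)*(I*p + I)
(4) = (a + 3)*(a + I)*(a + 7*I)*(I*a + I)
(5) = (c - 5)*(c - 4)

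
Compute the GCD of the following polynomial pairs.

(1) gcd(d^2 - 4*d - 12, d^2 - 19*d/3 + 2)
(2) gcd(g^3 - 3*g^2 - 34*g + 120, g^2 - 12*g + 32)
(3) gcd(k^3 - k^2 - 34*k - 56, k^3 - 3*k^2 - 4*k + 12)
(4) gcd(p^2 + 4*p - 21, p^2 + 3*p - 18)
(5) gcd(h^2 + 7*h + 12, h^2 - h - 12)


(1) = gcd((d - 6)*(d + 2), (d - 6)*(d - 1/3)) = d - 6
(2) = g - 4
(3) = k + 2
(4) = p - 3
(5) = gcd((h + 3)*(h + 4), (h - 4)*(h + 3)) = h + 3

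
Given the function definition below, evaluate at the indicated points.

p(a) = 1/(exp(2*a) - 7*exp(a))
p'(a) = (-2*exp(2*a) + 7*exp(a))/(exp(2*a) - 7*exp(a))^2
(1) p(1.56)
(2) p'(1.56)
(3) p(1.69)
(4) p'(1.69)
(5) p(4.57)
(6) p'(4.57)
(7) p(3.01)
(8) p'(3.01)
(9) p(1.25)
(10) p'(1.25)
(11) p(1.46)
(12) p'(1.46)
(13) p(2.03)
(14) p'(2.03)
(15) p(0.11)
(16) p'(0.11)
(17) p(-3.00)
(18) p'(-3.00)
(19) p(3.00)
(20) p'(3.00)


(1) = -0.09
(2) = -0.11
(3) = -0.12
(4) = -0.28
(5) = 0.00
(6) = -0.00
(7) = 0.00
(8) = -0.01
(9) = -0.08
(10) = 0.00
(11) = -0.09
(12) = -0.05
(13) = 0.21
(14) = -2.87
(15) = -0.15
(16) = 0.12
(17) = -2.89
(18) = 2.87
(19) = 0.00
(20) = -0.01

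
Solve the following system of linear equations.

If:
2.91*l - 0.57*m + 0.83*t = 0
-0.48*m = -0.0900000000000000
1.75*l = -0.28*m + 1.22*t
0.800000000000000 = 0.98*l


Then:
No Solution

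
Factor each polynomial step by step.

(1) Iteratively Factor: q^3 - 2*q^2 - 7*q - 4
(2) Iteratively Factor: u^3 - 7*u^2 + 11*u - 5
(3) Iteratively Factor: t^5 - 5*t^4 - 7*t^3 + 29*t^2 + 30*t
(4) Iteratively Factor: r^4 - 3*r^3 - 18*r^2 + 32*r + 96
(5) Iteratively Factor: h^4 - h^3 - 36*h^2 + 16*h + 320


(1) = (q + 1)*(q^2 - 3*q - 4) = (q + 1)^2*(q - 4)
(2) = (u - 1)*(u^2 - 6*u + 5) = (u - 5)*(u - 1)*(u - 1)
(3) = (t)*(t^4 - 5*t^3 - 7*t^2 + 29*t + 30) = t*(t - 3)*(t^3 - 2*t^2 - 13*t - 10) = t*(t - 3)*(t + 2)*(t^2 - 4*t - 5) = t*(t - 5)*(t - 3)*(t + 2)*(t + 1)
(4) = (r + 2)*(r^3 - 5*r^2 - 8*r + 48) = (r - 4)*(r + 2)*(r^2 - r - 12) = (r - 4)*(r + 2)*(r + 3)*(r - 4)
(5) = (h + 4)*(h^3 - 5*h^2 - 16*h + 80) = (h + 4)^2*(h^2 - 9*h + 20) = (h - 5)*(h + 4)^2*(h - 4)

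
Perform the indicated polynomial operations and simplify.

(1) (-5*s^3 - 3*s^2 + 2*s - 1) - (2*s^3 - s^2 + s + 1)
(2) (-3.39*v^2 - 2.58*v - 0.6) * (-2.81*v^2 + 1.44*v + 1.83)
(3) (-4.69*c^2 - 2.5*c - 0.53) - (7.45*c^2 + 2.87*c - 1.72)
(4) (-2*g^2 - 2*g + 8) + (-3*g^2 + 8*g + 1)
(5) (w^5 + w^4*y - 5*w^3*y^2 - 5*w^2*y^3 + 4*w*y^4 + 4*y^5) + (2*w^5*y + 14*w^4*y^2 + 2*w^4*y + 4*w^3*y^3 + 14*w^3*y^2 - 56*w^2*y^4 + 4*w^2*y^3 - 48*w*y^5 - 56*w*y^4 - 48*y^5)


(1) = -7*s^3 - 2*s^2 + s - 2
(2) = 9.5259*v^4 + 2.3682*v^3 - 8.2329*v^2 - 5.5854*v - 1.098
(3) = -12.14*c^2 - 5.37*c + 1.19
(4) = -5*g^2 + 6*g + 9
(5) = 2*w^5*y + w^5 + 14*w^4*y^2 + 3*w^4*y + 4*w^3*y^3 + 9*w^3*y^2 - 56*w^2*y^4 - w^2*y^3 - 48*w*y^5 - 52*w*y^4 - 44*y^5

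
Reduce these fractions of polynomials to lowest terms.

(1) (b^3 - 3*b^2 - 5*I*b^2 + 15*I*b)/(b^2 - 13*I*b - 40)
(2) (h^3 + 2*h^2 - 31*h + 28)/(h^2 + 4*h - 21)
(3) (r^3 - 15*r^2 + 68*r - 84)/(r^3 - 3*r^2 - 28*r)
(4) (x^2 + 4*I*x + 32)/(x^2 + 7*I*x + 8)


(1) = (b^2 - 3*b)/(b - 8*I)
(2) = (h^2 - 5*h + 4)/(h - 3)
(3) = (r^2 - 8*r + 12)/(r^2 + 4*r)
(4) = (x - 4*I)/(x - I)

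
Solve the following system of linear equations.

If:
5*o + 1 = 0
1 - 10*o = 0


Then:
No Solution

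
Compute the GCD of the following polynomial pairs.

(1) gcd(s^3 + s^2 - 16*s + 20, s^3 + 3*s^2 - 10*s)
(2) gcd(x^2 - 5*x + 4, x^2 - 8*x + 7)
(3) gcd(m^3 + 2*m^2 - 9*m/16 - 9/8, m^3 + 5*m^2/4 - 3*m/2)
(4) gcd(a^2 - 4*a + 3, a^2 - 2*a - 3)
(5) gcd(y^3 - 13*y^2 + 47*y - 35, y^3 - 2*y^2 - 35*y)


(1) = gcd((s - 2)^2*(s + 5), s*(s - 2)*(s + 5)) = s^2 + 3*s - 10
(2) = gcd((x - 4)*(x - 1), (x - 7)*(x - 1)) = x - 1
(3) = m^2 + 5*m/4 - 3/2
(4) = gcd((a - 3)*(a - 1), (a - 3)*(a + 1)) = a - 3
(5) = gcd((y - 7)*(y - 5)*(y - 1), y*(y - 7)*(y + 5)) = y - 7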